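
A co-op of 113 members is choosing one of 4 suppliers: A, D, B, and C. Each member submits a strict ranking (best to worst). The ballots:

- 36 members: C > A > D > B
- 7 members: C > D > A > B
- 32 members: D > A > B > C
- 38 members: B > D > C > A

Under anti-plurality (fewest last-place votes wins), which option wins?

D

Last-place votes: A 38, D 0, B 43, C 32.
D is ranked last by the fewest voters, so D wins.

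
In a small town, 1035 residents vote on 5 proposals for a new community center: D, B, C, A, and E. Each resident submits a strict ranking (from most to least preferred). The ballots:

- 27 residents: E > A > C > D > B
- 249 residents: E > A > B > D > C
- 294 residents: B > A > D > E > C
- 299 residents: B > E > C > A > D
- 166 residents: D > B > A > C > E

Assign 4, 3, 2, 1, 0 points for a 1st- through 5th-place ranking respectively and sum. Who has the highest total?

D: 27·1 + 249·1 + 294·2 + 299·0 + 166·4 = 1528
B: 27·0 + 249·2 + 294·4 + 299·4 + 166·3 = 3368
C: 27·2 + 249·0 + 294·0 + 299·2 + 166·1 = 818
A: 27·3 + 249·3 + 294·3 + 299·1 + 166·2 = 2341
E: 27·4 + 249·4 + 294·1 + 299·3 + 166·0 = 2295
B has the highest Borda score (3368).

B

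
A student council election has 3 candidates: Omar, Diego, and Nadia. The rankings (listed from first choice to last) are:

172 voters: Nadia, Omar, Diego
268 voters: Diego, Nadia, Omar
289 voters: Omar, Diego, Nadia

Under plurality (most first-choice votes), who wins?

Omar

First-place votes: Omar 289, Diego 268, Nadia 172.
Omar has the most first-place votes.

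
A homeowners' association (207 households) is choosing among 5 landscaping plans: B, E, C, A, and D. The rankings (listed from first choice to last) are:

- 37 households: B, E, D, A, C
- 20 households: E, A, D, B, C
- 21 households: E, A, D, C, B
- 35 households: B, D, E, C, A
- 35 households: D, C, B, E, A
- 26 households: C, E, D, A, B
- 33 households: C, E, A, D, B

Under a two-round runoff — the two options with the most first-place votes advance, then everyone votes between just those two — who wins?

C

Round 1 first-place votes: B 72, E 41, C 59, A 0, D 35.
B and C advance.
Runoff: B is preferred to C by 92 voters; C by 115.
C wins the runoff.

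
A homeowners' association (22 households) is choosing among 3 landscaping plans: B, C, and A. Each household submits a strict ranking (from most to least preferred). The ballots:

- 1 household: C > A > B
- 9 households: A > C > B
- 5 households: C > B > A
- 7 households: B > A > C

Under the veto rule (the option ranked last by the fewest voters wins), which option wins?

A

Last-place votes: B 10, C 7, A 5.
A is ranked last by the fewest voters, so A wins.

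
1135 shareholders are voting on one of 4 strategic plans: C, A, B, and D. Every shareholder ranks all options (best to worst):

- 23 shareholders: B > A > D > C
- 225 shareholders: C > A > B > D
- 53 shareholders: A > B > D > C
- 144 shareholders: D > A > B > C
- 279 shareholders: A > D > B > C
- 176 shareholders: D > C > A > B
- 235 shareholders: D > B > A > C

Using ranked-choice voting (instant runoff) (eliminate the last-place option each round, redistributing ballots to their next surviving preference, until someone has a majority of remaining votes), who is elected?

Round 1: C 225, A 332, B 23, D 555. Eliminate B.
Round 2: C 225, A 355, D 555. Eliminate C.
Round 3: A 580, D 555. A has a majority.

A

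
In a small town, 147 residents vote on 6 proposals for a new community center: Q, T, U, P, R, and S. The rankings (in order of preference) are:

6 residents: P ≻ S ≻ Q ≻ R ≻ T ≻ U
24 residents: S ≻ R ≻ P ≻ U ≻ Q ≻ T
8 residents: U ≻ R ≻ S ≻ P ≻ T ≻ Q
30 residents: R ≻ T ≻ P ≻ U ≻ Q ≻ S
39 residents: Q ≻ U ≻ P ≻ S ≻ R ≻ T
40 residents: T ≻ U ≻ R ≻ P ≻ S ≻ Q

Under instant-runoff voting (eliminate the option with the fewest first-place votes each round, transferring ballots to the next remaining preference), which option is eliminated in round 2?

Round 1: Q 39, T 40, U 8, P 6, R 30, S 24. Eliminate P.
Round 2: Q 39, T 40, U 8, R 30, S 30. Eliminate U.

U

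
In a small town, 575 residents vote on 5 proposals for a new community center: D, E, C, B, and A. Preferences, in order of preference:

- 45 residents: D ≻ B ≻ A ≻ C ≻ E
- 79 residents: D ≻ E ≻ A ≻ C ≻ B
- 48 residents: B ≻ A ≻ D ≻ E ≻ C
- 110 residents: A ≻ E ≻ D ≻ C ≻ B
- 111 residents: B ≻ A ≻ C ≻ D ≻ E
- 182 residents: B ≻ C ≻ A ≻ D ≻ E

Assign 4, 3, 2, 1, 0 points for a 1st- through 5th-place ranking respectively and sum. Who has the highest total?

A

D: 45·4 + 79·4 + 48·2 + 110·2 + 111·1 + 182·1 = 1105
E: 45·0 + 79·3 + 48·1 + 110·3 + 111·0 + 182·0 = 615
C: 45·1 + 79·1 + 48·0 + 110·1 + 111·2 + 182·3 = 1002
B: 45·3 + 79·0 + 48·4 + 110·0 + 111·4 + 182·4 = 1499
A: 45·2 + 79·2 + 48·3 + 110·4 + 111·3 + 182·2 = 1529
A has the highest Borda score (1529).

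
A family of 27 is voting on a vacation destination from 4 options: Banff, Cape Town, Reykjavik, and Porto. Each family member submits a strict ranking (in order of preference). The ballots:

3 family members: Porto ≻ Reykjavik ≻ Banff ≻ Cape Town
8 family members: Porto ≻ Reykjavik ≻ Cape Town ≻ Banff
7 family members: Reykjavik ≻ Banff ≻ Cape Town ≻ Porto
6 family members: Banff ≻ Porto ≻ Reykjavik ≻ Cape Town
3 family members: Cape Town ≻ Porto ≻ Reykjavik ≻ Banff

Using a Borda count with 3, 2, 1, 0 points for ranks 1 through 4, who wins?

Reykjavik

Banff: 3·1 + 8·0 + 7·2 + 6·3 + 3·0 = 35
Cape Town: 3·0 + 8·1 + 7·1 + 6·0 + 3·3 = 24
Reykjavik: 3·2 + 8·2 + 7·3 + 6·1 + 3·1 = 52
Porto: 3·3 + 8·3 + 7·0 + 6·2 + 3·2 = 51
Reykjavik has the highest Borda score (52).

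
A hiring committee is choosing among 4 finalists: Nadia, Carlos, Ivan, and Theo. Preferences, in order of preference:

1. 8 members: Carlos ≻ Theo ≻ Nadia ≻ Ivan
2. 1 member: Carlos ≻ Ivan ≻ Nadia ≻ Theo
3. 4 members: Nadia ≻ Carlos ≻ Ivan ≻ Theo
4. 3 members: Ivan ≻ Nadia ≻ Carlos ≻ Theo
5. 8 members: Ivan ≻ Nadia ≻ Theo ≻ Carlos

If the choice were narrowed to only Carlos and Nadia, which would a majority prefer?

Voters preferring Carlos to Nadia: 9; preferring Nadia to Carlos: 15.
Nadia wins the head-to-head.

Nadia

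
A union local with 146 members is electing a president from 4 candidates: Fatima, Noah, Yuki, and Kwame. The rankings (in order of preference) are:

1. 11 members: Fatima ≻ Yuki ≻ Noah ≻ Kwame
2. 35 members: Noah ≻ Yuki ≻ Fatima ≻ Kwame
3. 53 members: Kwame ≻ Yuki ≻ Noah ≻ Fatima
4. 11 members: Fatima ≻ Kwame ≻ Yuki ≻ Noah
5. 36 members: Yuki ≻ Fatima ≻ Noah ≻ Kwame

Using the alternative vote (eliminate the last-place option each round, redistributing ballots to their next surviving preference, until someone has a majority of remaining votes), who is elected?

Round 1: Fatima 22, Noah 35, Yuki 36, Kwame 53. Eliminate Fatima.
Round 2: Noah 35, Yuki 47, Kwame 64. Eliminate Noah.
Round 3: Yuki 82, Kwame 64. Yuki has a majority.

Yuki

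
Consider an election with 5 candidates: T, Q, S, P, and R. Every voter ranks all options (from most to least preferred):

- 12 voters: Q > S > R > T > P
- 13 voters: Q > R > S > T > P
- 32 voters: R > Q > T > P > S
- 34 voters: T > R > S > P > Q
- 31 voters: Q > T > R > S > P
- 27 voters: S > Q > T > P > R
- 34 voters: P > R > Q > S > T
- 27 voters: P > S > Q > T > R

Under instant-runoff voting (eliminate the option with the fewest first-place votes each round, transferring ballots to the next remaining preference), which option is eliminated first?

Round 1: T 34, Q 56, S 27, P 61, R 32. Eliminate S.

S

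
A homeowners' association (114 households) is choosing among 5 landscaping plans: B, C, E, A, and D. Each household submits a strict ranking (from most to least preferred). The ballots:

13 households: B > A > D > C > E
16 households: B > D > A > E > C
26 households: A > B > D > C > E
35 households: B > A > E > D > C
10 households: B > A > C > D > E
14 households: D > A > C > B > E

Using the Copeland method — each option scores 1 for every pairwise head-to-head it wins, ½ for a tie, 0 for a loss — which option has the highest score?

B

B: beats C, E, A, and D → score 4.
C: beats E; loses to B, A, and D → score 1.
E: loses to B, C, A, and D → score 0.
A: beats C, E, and D; loses to B → score 3.
D: beats C and E; loses to B and A → score 2.
B has the best pairwise record.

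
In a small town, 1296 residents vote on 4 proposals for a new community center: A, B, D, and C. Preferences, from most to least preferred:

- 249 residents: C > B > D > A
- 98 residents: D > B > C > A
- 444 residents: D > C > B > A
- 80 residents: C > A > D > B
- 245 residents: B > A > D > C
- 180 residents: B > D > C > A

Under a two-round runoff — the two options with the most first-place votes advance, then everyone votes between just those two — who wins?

B

Round 1 first-place votes: A 0, B 425, D 542, C 329.
D and B advance.
Runoff: D is preferred to B by 622 voters; B by 674.
B wins the runoff.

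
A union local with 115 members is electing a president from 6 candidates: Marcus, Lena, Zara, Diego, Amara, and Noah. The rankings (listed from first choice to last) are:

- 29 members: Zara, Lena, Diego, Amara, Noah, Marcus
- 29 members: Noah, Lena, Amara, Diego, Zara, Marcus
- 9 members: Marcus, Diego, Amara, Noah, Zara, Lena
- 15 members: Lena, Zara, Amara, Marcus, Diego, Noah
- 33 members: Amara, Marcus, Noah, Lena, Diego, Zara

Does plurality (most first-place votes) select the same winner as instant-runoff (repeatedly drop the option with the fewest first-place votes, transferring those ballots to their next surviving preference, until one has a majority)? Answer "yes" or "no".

yes

Plurality — first-place votes: Marcus 9, Lena 15, Zara 29, Diego 0, Amara 33, Noah 29. Winner: Amara.
Instant-runoff — R1 Marcus 9, Lena 15, Zara 29, Diego 0, Amara 33, Noah 29 (Diego out); R2 Marcus 9, Lena 15, Zara 29, Amara 33, Noah 29 (Marcus out); R3 Lena 15, Zara 29, Amara 42, Noah 29 (Lena out); R4 Zara 44, Amara 42, Noah 29 (Noah out); R5 Zara 44, Amara 71 (Amara winner). Winner: Amara.
The two methods agree.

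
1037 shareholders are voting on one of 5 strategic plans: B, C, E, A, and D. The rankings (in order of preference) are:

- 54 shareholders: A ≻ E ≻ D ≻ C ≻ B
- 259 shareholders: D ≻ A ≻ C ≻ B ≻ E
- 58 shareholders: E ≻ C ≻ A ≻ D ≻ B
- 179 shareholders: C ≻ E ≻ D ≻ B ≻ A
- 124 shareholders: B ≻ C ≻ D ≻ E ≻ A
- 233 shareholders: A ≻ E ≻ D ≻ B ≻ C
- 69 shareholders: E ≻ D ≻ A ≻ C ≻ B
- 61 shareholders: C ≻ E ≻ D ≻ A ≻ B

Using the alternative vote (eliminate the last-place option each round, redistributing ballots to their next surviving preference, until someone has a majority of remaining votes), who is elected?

Round 1: B 124, C 240, E 127, A 287, D 259. Eliminate B.
Round 2: C 364, E 127, A 287, D 259. Eliminate E.
Round 3: C 422, A 287, D 328. Eliminate A.
Round 4: C 422, D 615. D has a majority.

D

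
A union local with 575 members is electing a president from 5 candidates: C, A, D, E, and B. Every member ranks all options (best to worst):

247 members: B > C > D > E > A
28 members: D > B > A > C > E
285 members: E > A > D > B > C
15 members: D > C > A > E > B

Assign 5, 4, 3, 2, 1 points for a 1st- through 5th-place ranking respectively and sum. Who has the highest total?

C: 247·4 + 28·2 + 285·1 + 15·4 = 1389
A: 247·1 + 28·3 + 285·4 + 15·3 = 1516
D: 247·3 + 28·5 + 285·3 + 15·5 = 1811
E: 247·2 + 28·1 + 285·5 + 15·2 = 1977
B: 247·5 + 28·4 + 285·2 + 15·1 = 1932
E has the highest Borda score (1977).

E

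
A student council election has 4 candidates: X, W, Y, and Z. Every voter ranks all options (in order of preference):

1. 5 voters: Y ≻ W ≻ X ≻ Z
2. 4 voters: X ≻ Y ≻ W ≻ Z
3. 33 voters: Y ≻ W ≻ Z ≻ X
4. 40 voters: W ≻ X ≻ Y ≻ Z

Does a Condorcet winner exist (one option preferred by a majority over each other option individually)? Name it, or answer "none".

none

Checking pairwise contests:
W beats X 78–4.
Y beats W 42–40.
X beats Y 44–38.
X beats Z 49–33.
Every option loses at least one head-to-head, so there is no Condorcet winner.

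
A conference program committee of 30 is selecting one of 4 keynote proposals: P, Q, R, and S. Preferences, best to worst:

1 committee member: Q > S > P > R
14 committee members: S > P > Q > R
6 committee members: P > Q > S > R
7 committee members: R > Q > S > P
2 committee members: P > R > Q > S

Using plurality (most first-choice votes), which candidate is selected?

S

First-place votes: P 8, Q 1, R 7, S 14.
S has the most first-place votes.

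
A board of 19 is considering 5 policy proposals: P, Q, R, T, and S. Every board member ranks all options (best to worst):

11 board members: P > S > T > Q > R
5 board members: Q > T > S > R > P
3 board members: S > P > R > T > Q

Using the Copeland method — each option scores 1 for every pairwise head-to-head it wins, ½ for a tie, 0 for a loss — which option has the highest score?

P: beats Q, R, T, and S → score 4.
Q: beats R; loses to P, T, and S → score 1.
R: loses to P, Q, T, and S → score 0.
T: beats Q and R; loses to P and S → score 2.
S: beats Q, R, and T; loses to P → score 3.
P has the best pairwise record.

P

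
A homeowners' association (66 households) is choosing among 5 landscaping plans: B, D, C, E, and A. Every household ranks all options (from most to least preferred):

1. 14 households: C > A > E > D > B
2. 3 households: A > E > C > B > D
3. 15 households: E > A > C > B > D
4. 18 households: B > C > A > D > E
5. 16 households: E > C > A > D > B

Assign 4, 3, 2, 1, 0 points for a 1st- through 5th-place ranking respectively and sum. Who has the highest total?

B: 14·0 + 3·1 + 15·1 + 18·4 + 16·0 = 90
D: 14·1 + 3·0 + 15·0 + 18·1 + 16·1 = 48
C: 14·4 + 3·2 + 15·2 + 18·3 + 16·3 = 194
E: 14·2 + 3·3 + 15·4 + 18·0 + 16·4 = 161
A: 14·3 + 3·4 + 15·3 + 18·2 + 16·2 = 167
C has the highest Borda score (194).

C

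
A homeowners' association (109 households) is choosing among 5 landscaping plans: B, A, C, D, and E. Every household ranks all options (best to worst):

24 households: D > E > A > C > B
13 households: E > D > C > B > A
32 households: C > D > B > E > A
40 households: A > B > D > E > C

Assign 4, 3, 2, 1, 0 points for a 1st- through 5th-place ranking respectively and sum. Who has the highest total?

B: 24·0 + 13·1 + 32·2 + 40·3 = 197
A: 24·2 + 13·0 + 32·0 + 40·4 = 208
C: 24·1 + 13·2 + 32·4 + 40·0 = 178
D: 24·4 + 13·3 + 32·3 + 40·2 = 311
E: 24·3 + 13·4 + 32·1 + 40·1 = 196
D has the highest Borda score (311).

D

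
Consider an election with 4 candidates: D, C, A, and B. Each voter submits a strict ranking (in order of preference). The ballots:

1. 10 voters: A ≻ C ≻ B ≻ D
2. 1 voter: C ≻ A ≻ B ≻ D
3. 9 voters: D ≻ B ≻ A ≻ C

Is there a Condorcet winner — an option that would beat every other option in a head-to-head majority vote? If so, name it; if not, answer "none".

A

A vs D: 11–9 for A.
A vs C: 19–1 for A.
A vs B: 11–9 for A.
A beats every other option head-to-head.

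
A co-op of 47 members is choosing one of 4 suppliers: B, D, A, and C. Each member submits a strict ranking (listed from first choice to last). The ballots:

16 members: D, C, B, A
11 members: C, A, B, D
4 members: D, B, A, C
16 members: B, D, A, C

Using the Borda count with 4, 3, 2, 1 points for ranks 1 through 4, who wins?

B: 16·2 + 11·2 + 4·3 + 16·4 = 130
D: 16·4 + 11·1 + 4·4 + 16·3 = 139
A: 16·1 + 11·3 + 4·2 + 16·2 = 89
C: 16·3 + 11·4 + 4·1 + 16·1 = 112
D has the highest Borda score (139).

D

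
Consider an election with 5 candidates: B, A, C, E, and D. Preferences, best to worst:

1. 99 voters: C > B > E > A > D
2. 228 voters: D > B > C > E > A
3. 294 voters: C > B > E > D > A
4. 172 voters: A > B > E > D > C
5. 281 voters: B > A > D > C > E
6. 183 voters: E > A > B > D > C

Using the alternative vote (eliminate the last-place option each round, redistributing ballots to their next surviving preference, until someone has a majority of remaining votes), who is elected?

Round 1: B 281, A 172, C 393, E 183, D 228. Eliminate A.
Round 2: B 453, C 393, E 183, D 228. Eliminate E.
Round 3: B 636, C 393, D 228. B has a majority.

B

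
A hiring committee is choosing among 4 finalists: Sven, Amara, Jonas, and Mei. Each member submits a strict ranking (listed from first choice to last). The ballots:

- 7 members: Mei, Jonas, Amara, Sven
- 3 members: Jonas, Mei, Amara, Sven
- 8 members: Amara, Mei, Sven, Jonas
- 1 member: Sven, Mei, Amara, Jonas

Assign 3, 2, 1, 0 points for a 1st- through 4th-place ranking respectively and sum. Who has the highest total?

Mei

Sven: 7·0 + 3·0 + 8·1 + 1·3 = 11
Amara: 7·1 + 3·1 + 8·3 + 1·1 = 35
Jonas: 7·2 + 3·3 + 8·0 + 1·0 = 23
Mei: 7·3 + 3·2 + 8·2 + 1·2 = 45
Mei has the highest Borda score (45).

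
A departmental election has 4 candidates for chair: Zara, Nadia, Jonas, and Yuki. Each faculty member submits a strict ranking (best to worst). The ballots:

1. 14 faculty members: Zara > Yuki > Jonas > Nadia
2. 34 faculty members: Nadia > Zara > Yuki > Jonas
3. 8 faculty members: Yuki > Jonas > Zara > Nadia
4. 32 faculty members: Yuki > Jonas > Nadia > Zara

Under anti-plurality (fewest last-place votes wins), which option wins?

Last-place votes: Zara 32, Nadia 22, Jonas 34, Yuki 0.
Yuki is ranked last by the fewest voters, so Yuki wins.

Yuki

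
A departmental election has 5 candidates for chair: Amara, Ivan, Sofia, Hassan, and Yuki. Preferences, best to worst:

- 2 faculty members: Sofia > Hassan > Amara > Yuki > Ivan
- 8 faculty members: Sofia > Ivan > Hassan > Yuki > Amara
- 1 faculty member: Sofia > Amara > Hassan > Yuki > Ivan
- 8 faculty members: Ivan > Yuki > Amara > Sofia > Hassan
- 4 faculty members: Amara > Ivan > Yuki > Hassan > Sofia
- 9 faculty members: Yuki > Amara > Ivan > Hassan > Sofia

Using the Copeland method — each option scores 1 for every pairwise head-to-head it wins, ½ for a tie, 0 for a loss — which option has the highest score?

Amara: beats Sofia and Hassan; ties Ivan; loses to Yuki → score 2.5.
Ivan: beats Sofia, Hassan, and Yuki; ties Amara → score 3.5.
Sofia: beats Hassan; loses to Amara, Ivan, and Yuki → score 1.
Hassan: loses to Amara, Ivan, Sofia, and Yuki → score 0.
Yuki: beats Amara, Sofia, and Hassan; loses to Ivan → score 3.
Ivan has the best pairwise record.

Ivan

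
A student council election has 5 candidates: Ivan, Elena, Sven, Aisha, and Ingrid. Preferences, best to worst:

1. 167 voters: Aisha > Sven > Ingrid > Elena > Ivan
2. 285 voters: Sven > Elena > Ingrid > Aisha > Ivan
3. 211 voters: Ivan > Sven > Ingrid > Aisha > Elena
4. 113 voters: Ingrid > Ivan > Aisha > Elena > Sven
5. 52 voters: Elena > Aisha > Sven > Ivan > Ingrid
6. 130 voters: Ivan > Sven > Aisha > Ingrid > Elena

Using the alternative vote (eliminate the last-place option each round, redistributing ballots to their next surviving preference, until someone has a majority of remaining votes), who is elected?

Round 1: Ivan 341, Elena 52, Sven 285, Aisha 167, Ingrid 113. Eliminate Elena.
Round 2: Ivan 341, Sven 285, Aisha 219, Ingrid 113. Eliminate Ingrid.
Round 3: Ivan 454, Sven 285, Aisha 219. Eliminate Aisha.
Round 4: Ivan 454, Sven 504. Sven has a majority.

Sven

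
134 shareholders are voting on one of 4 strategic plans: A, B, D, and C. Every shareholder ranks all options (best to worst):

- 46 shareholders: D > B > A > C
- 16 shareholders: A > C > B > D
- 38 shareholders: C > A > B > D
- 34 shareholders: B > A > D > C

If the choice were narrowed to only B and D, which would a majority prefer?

B

Voters preferring B to D: 88; preferring D to B: 46.
B wins the head-to-head.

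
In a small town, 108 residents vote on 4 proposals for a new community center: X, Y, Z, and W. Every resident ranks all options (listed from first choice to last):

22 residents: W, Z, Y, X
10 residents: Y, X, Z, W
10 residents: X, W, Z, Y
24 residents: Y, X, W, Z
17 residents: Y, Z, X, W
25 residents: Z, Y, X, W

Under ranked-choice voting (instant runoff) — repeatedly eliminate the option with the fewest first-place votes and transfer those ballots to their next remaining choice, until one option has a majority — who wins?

Round 1: X 10, Y 51, Z 25, W 22. Eliminate X.
Round 2: Y 51, Z 25, W 32. Eliminate Z.
Round 3: Y 76, W 32. Y has a majority.

Y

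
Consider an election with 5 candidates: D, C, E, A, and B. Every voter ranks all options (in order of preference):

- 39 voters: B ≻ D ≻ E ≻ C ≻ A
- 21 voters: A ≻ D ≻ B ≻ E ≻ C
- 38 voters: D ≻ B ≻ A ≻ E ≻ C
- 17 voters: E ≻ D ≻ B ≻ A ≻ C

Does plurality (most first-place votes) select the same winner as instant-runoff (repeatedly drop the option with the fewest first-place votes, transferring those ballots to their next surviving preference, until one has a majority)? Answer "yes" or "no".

no

Plurality — first-place votes: D 38, C 0, E 17, A 21, B 39. Winner: B.
Instant-runoff — R1 D 38, C 0, E 17, A 21, B 39 (C out); R2 D 38, E 17, A 21, B 39 (E out); R3 D 55, A 21, B 39 (A out); R4 D 76, B 39 (D winner). Winner: D.
The two methods disagree.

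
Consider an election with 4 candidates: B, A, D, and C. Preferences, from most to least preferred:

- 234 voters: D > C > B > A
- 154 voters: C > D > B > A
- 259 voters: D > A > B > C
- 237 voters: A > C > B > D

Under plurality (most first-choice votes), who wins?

D

First-place votes: B 0, A 237, D 493, C 154.
D has the most first-place votes.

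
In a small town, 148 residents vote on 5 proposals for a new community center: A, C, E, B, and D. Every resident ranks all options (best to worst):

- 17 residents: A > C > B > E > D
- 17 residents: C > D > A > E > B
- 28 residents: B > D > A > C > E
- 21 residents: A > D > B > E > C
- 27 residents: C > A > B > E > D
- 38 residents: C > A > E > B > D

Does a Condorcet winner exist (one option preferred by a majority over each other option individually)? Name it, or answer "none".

C vs A: 82–66 for C.
C vs E: 127–21 for C.
C vs B: 99–49 for C.
C vs D: 99–49 for C.
C beats every other option head-to-head.

C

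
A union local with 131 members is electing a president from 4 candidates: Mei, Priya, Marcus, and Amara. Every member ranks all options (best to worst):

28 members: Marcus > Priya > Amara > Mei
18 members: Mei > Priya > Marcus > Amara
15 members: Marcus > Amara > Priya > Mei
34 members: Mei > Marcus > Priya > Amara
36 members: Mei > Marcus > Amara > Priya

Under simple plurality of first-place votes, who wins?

First-place votes: Mei 88, Priya 0, Marcus 43, Amara 0.
Mei has the most first-place votes.

Mei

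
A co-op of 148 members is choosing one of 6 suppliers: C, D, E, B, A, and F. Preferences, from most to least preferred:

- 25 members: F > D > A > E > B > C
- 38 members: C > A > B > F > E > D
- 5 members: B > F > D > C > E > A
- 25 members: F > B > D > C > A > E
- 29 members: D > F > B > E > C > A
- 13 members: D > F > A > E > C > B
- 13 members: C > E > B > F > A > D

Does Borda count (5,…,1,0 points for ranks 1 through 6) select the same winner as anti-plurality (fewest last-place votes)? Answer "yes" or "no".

Borda — scores: C 357, D 400, E 229, B 390, A 304, F 540. Winner: F.
Anti-plurality — last-place votes: C 25, D 51, E 25, B 13, A 34, F 0. Winner: F.
The two methods agree.

yes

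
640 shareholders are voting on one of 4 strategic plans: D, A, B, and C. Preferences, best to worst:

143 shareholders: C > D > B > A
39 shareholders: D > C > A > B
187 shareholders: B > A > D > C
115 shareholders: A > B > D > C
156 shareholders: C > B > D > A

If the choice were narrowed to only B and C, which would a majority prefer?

C

Voters preferring B to C: 302; preferring C to B: 338.
C wins the head-to-head.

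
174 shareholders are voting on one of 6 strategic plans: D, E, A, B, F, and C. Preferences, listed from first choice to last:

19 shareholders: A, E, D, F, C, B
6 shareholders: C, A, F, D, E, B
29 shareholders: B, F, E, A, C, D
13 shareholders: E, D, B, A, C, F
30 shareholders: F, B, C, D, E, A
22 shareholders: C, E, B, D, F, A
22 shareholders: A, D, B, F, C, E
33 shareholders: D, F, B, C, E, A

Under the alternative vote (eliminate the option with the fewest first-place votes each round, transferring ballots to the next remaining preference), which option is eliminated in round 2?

Round 1: D 33, E 13, A 41, B 29, F 30, C 28. Eliminate E.
Round 2: D 46, A 41, B 29, F 30, C 28. Eliminate C.

C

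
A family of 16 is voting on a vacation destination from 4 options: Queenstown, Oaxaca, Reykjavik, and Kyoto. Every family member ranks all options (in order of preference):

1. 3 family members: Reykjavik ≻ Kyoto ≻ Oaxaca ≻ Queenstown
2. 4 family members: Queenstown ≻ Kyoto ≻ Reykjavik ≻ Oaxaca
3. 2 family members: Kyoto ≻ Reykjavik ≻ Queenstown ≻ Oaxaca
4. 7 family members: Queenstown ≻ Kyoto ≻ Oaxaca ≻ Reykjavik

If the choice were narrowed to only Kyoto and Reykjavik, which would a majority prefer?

Kyoto

Voters preferring Kyoto to Reykjavik: 13; preferring Reykjavik to Kyoto: 3.
Kyoto wins the head-to-head.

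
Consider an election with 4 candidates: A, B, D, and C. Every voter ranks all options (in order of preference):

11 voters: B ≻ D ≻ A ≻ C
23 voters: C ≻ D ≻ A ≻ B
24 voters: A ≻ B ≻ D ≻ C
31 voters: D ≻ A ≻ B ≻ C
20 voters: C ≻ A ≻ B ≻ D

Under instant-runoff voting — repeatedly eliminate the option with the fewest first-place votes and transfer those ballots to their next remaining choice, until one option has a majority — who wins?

Round 1: A 24, B 11, D 31, C 43. Eliminate B.
Round 2: A 24, D 42, C 43. Eliminate A.
Round 3: D 66, C 43. D has a majority.

D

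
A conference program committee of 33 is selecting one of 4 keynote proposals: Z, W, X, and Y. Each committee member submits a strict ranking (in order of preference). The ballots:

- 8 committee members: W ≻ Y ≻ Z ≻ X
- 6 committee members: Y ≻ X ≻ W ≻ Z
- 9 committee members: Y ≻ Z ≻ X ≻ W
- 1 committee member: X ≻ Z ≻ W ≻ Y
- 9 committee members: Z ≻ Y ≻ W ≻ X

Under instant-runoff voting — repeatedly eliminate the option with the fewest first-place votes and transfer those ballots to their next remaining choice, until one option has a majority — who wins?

Y

Round 1: Z 9, W 8, X 1, Y 15. Eliminate X.
Round 2: Z 10, W 8, Y 15. Eliminate W.
Round 3: Z 10, Y 23. Y has a majority.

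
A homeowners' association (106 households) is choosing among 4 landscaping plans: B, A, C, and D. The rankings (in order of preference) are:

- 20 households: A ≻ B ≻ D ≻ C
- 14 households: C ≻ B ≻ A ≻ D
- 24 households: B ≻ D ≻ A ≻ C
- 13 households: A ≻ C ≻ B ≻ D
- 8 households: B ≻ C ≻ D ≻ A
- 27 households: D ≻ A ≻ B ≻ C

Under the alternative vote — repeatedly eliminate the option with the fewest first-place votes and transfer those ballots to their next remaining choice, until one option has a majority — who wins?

A

Round 1: B 32, A 33, C 14, D 27. Eliminate C.
Round 2: B 46, A 33, D 27. Eliminate D.
Round 3: B 46, A 60. A has a majority.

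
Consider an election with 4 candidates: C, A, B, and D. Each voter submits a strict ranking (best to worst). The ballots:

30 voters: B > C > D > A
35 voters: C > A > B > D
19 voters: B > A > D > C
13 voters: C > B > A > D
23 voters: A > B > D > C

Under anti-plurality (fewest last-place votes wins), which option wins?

B

Last-place votes: C 42, A 30, B 0, D 48.
B is ranked last by the fewest voters, so B wins.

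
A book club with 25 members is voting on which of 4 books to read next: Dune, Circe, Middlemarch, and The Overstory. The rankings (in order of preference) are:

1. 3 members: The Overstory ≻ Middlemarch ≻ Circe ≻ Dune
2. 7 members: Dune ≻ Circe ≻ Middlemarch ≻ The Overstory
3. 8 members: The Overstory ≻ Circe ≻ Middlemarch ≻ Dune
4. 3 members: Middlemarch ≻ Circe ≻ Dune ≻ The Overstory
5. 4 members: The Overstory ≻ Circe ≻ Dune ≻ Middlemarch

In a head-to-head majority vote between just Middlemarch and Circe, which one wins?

Circe

Voters preferring Middlemarch to Circe: 6; preferring Circe to Middlemarch: 19.
Circe wins the head-to-head.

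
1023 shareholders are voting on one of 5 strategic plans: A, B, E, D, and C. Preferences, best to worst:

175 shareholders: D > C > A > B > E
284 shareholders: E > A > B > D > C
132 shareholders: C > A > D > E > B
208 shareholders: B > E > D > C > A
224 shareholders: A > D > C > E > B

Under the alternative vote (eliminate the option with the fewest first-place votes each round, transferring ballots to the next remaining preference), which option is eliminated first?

C

Round 1: A 224, B 208, E 284, D 175, C 132. Eliminate C.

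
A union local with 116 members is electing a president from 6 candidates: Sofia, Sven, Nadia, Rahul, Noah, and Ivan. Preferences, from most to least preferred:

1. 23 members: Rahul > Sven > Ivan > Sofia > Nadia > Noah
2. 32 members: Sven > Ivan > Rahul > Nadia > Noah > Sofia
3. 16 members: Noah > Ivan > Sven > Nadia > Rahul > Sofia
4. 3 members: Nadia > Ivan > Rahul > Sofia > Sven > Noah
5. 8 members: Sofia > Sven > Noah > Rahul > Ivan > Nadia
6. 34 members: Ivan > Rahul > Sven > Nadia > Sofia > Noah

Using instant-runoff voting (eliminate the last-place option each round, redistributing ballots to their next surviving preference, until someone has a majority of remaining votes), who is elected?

Sven

Round 1: Sofia 8, Sven 32, Nadia 3, Rahul 23, Noah 16, Ivan 34. Eliminate Nadia.
Round 2: Sofia 8, Sven 32, Rahul 23, Noah 16, Ivan 37. Eliminate Sofia.
Round 3: Sven 40, Rahul 23, Noah 16, Ivan 37. Eliminate Noah.
Round 4: Sven 40, Rahul 23, Ivan 53. Eliminate Rahul.
Round 5: Sven 63, Ivan 53. Sven has a majority.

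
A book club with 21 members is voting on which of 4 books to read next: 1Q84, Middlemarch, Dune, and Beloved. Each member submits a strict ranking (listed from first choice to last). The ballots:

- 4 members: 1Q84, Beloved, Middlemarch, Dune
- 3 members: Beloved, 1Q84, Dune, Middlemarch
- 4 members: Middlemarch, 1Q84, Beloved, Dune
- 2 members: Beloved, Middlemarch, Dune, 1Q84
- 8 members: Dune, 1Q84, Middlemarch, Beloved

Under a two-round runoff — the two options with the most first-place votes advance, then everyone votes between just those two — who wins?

Round 1 first-place votes: 1Q84 4, Middlemarch 4, Dune 8, Beloved 5.
Dune and Beloved advance.
Runoff: Dune is preferred to Beloved by 8 voters; Beloved by 13.
Beloved wins the runoff.

Beloved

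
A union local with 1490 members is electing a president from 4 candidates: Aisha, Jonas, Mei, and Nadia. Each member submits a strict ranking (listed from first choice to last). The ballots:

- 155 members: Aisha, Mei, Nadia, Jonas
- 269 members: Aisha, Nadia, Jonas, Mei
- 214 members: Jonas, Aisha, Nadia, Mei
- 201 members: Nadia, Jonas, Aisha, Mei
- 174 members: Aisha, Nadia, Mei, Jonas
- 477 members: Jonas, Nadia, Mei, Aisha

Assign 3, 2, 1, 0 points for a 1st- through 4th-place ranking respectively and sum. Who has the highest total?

Nadia

Aisha: 155·3 + 269·3 + 214·2 + 201·1 + 174·3 + 477·0 = 2423
Jonas: 155·0 + 269·1 + 214·3 + 201·2 + 174·0 + 477·3 = 2744
Mei: 155·2 + 269·0 + 214·0 + 201·0 + 174·1 + 477·1 = 961
Nadia: 155·1 + 269·2 + 214·1 + 201·3 + 174·2 + 477·2 = 2812
Nadia has the highest Borda score (2812).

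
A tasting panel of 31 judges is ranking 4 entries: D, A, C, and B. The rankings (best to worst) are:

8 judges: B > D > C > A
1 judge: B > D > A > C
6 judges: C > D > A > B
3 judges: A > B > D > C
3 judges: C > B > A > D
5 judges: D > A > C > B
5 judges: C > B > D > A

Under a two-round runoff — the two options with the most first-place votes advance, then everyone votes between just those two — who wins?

Round 1 first-place votes: D 5, A 3, C 14, B 9.
C and B advance.
Runoff: C is preferred to B by 19 voters; B by 12.
C wins the runoff.

C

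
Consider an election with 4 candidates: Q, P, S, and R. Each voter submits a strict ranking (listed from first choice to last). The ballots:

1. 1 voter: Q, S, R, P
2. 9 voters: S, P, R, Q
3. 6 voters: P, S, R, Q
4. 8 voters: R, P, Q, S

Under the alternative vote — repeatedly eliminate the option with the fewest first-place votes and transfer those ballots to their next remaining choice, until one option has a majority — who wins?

Round 1: Q 1, P 6, S 9, R 8. Eliminate Q.
Round 2: P 6, S 10, R 8. Eliminate P.
Round 3: S 16, R 8. S has a majority.

S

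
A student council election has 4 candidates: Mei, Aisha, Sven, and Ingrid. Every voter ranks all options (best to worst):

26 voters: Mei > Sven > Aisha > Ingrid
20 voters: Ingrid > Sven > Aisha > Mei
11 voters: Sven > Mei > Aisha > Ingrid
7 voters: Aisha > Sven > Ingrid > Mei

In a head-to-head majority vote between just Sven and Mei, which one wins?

Sven

Voters preferring Sven to Mei: 38; preferring Mei to Sven: 26.
Sven wins the head-to-head.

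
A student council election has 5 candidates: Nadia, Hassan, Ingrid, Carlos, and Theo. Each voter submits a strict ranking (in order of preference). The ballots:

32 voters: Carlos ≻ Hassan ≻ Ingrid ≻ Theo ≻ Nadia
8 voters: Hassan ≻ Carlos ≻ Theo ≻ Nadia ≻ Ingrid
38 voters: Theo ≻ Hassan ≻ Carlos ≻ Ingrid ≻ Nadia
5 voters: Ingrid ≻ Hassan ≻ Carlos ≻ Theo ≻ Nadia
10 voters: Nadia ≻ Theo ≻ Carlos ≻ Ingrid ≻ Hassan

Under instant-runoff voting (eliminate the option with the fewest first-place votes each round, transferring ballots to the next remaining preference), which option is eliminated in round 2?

Round 1: Nadia 10, Hassan 8, Ingrid 5, Carlos 32, Theo 38. Eliminate Ingrid.
Round 2: Nadia 10, Hassan 13, Carlos 32, Theo 38. Eliminate Nadia.

Nadia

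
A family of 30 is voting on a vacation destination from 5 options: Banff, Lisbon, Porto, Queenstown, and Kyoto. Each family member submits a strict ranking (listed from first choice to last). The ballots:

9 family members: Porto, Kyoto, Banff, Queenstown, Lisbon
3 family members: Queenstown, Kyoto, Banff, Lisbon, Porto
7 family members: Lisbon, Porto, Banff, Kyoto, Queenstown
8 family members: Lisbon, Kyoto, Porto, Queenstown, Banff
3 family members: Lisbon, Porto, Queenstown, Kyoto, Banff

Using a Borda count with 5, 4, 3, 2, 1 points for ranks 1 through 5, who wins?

Porto

Banff: 9·3 + 3·3 + 7·3 + 8·1 + 3·1 = 68
Lisbon: 9·1 + 3·2 + 7·5 + 8·5 + 3·5 = 105
Porto: 9·5 + 3·1 + 7·4 + 8·3 + 3·4 = 112
Queenstown: 9·2 + 3·5 + 7·1 + 8·2 + 3·3 = 65
Kyoto: 9·4 + 3·4 + 7·2 + 8·4 + 3·2 = 100
Porto has the highest Borda score (112).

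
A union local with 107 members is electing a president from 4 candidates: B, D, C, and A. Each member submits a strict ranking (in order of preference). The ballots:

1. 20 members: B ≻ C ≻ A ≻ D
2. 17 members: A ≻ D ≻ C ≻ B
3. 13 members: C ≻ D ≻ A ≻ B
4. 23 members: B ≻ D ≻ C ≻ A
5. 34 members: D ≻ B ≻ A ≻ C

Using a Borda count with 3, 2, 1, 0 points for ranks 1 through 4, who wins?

B: 20·3 + 17·0 + 13·0 + 23·3 + 34·2 = 197
D: 20·0 + 17·2 + 13·2 + 23·2 + 34·3 = 208
C: 20·2 + 17·1 + 13·3 + 23·1 + 34·0 = 119
A: 20·1 + 17·3 + 13·1 + 23·0 + 34·1 = 118
D has the highest Borda score (208).

D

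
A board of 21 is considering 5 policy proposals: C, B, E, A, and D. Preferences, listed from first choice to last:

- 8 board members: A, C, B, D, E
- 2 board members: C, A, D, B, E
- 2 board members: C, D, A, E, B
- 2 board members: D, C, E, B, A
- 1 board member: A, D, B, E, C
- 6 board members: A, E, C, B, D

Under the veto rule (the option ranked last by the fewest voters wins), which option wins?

C

Last-place votes: C 1, B 2, E 10, A 2, D 6.
C is ranked last by the fewest voters, so C wins.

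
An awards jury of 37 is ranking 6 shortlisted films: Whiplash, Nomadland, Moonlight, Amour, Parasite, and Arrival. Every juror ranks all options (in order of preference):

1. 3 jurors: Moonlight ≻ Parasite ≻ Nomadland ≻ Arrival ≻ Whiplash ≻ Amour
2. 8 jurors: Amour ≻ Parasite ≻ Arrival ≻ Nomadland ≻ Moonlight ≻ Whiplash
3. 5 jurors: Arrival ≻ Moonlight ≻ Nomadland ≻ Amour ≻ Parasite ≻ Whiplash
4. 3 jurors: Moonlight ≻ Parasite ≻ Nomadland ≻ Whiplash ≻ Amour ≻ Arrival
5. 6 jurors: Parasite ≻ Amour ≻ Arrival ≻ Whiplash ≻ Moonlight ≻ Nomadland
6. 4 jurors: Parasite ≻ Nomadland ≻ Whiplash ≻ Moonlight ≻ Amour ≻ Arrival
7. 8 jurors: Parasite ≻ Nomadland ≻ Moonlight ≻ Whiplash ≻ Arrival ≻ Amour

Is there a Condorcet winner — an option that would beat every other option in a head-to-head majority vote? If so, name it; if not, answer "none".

Parasite vs Whiplash: 37–0 for Parasite.
Parasite vs Nomadland: 32–5 for Parasite.
Parasite vs Moonlight: 26–11 for Parasite.
Parasite vs Amour: 24–13 for Parasite.
Parasite vs Arrival: 32–5 for Parasite.
Parasite beats every other option head-to-head.

Parasite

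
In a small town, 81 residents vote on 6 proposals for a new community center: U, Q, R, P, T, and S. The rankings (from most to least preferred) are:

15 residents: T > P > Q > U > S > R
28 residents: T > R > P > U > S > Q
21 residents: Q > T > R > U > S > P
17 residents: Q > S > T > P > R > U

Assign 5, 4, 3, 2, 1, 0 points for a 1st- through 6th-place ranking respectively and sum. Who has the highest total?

U: 15·2 + 28·2 + 21·2 + 17·0 = 128
Q: 15·3 + 28·0 + 21·5 + 17·5 = 235
R: 15·0 + 28·4 + 21·3 + 17·1 = 192
P: 15·4 + 28·3 + 21·0 + 17·2 = 178
T: 15·5 + 28·5 + 21·4 + 17·3 = 350
S: 15·1 + 28·1 + 21·1 + 17·4 = 132
T has the highest Borda score (350).

T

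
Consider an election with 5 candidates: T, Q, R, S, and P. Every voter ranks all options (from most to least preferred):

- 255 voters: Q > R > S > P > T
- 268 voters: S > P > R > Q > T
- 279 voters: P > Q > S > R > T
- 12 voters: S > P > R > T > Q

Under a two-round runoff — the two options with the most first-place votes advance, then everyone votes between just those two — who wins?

Round 1 first-place votes: T 0, Q 255, R 0, S 280, P 279.
S and P advance.
Runoff: S is preferred to P by 535 voters; P by 279.
S wins the runoff.

S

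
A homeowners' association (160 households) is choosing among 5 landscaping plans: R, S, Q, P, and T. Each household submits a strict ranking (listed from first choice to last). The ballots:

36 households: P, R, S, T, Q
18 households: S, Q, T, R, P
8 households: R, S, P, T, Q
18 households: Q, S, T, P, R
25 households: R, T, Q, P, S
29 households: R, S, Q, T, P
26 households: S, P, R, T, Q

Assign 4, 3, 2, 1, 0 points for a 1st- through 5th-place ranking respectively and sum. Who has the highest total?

R

R: 36·3 + 18·1 + 8·4 + 18·0 + 25·4 + 29·4 + 26·2 = 426
S: 36·2 + 18·4 + 8·3 + 18·3 + 25·0 + 29·3 + 26·4 = 413
Q: 36·0 + 18·3 + 8·0 + 18·4 + 25·2 + 29·2 + 26·0 = 234
P: 36·4 + 18·0 + 8·2 + 18·1 + 25·1 + 29·0 + 26·3 = 281
T: 36·1 + 18·2 + 8·1 + 18·2 + 25·3 + 29·1 + 26·1 = 246
R has the highest Borda score (426).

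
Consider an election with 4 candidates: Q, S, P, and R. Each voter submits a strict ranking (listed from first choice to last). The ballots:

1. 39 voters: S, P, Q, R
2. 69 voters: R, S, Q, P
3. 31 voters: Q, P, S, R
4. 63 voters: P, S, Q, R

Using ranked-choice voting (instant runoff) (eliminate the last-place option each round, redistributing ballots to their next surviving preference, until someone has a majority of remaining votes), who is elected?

P

Round 1: Q 31, S 39, P 63, R 69. Eliminate Q.
Round 2: S 39, P 94, R 69. Eliminate S.
Round 3: P 133, R 69. P has a majority.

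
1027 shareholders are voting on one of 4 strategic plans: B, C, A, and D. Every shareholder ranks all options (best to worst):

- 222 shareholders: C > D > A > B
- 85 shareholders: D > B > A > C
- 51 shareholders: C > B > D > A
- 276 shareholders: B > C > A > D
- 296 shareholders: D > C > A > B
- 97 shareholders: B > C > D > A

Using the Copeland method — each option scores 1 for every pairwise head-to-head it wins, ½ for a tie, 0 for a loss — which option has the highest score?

B: loses to C, A, and D → score 0.
C: beats B, A, and D → score 3.
A: beats B; loses to C and D → score 1.
D: beats B and A; loses to C → score 2.
C has the best pairwise record.

C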